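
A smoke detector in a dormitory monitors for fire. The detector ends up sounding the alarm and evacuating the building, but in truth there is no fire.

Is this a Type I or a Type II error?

Type I error

The null hypothesis here is that there is no fire.
'Sounding the alarm and evacuating the building' corresponds to rejecting H₀.
H₀ was rejected but H₀ is true — a Type I error (false positive).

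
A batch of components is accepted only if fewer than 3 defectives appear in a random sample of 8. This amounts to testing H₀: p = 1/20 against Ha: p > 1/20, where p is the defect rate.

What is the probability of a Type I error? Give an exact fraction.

Under H₀, X ~ Binomial(8, 1/20); the Type I error rate is P(X ≥ 3).
Computing the lower-tail complement: 1 − 25451821621/25600000000 = 148178379/25600000000.

148178379/25600000000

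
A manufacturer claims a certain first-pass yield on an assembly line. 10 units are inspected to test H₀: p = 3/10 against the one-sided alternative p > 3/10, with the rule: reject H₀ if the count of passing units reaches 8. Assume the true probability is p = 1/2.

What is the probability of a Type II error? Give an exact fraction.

121/128

Under the alternative p = 1/2, Y ~ Binomial(10, 1/2); β is the probability the test does not reject, P(Y < 8).
Equivalently, β = 1 − P(Y ≥ 8) = 121/128.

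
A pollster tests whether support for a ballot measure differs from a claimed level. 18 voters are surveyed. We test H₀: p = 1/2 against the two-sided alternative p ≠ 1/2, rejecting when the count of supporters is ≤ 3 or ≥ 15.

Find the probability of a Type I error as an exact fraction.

The significance level is the null-hypothesis probability of the rejection region {≤3} ∪ {≥15}.
Each tail has probability (1 + 18 + 153 + 816)/262144; doubling gives α = 1976/262144 = 247/32768.

247/32768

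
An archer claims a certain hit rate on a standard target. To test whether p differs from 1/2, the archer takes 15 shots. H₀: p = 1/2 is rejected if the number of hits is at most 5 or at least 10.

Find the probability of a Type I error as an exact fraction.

α = P(K ≤ 5 or K ≥ 10 | p = 1/2), K ~ Binomial(15, 1/2).
Each tail has probability (1 + 15 + 105 + 455 + 1365 + 3003)/32768; doubling gives α = 9888/32768 = 309/1024.

309/1024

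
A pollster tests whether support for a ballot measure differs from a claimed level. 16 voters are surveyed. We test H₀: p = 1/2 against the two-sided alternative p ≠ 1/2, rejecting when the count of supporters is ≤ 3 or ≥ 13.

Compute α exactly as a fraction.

The significance level is the null-hypothesis probability of the rejection region {≤3} ∪ {≥13}.
The two tails are symmetric, so α = 2·(1 + 16 + 120 + 560)/2^16 = 1394/65536 = 697/32768.

697/32768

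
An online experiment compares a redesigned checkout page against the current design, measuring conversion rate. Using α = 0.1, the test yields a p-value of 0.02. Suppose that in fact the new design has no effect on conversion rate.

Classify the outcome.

Type I error

The conventional null hypothesis is that the new design has no effect on conversion rate.
Since p = 0.02 < α = 0.1, H₀ is rejected.
H₀ is true (actually the new design has no effect on conversion rate).
Rejecting a true H₀ is a Type I error.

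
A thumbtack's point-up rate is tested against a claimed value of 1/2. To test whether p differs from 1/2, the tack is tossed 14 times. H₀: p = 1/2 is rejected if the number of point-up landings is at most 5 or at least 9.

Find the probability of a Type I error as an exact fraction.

3473/8192

Under H₀, Y ~ Binomial(14, 1/2); α is the probability of landing in either tail, P(Y ≤ 5) + P(Y ≥ 9).
The two tails are symmetric, so α = 2·(1 + 14 + 91 + 364 + 1001 + 2002)/2^14 = 6946/16384 = 3473/8192.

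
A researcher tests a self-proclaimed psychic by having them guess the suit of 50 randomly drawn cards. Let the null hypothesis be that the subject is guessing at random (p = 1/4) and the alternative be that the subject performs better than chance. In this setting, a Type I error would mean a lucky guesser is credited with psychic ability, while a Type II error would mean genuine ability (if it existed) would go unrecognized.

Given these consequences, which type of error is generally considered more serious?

The Type I consequence (a lucky guesser is credited with psychic ability) is more severe than the Type II consequence (genuine ability (if it existed) would go unrecognized).

Type I error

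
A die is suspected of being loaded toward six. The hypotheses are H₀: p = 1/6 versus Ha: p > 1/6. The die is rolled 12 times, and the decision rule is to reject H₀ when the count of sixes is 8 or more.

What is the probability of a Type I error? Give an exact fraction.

56431/362797056

α = P(reject H₀ | H₀ true) = P(X ≥ 8 | p = 1/6), with X ~ Binomial(12, 1/6).
Adding the binomial terms for j = 8 through 12 with p = 1/6 yields 56431/362797056.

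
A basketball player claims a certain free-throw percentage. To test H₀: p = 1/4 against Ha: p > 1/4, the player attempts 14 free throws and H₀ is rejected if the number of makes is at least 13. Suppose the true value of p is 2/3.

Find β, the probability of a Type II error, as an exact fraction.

4651897/4782969

Under the alternative p = 2/3, Y ~ Binomial(14, 2/3); β is the probability the test does not reject, P(Y < 13).
Summing C(14,j)·(2/3)^j·(1/3)^{14-j} for j = 0..12 gives 4651897/4782969.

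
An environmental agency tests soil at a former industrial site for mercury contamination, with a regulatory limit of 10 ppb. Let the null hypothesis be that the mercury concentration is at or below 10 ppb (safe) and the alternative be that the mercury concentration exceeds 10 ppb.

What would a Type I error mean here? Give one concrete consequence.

A Type I error is rejecting H₀ when H₀ is true.
Here that means declaring the site contaminated and ordering remediation when actually the mercury concentration is at or below 10 ppb (safe).

A Type I error would mean concluding that the mercury concentration exceeds 10 ppb when in fact the mercury concentration is at or below 10 ppb (safe). Consequence: a clean site is subjected to costly and unnecessary remediation.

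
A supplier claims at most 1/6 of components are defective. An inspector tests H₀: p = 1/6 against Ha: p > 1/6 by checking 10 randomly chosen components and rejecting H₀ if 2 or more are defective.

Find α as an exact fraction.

Under H₀, S ~ Binomial(10, 1/6); the Type I error rate is P(S ≥ 2).
Computing the lower-tail complement: 1 − 9765625/20155392 = 10389767/20155392.

10389767/20155392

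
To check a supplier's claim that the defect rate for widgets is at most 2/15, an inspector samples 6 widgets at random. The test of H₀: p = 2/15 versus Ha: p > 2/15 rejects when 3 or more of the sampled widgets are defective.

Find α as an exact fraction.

78928/2278125

α = P(reject H₀ | H₀ true) = P(X ≥ 3 | p = 2/15), X ~ Binomial(6, 2/15).
Computing the lower-tail complement: 1 − 2199197/2278125 = 78928/2278125.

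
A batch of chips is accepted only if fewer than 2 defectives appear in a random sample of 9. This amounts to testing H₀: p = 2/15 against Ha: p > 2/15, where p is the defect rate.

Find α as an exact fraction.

α = P(reject H₀ | H₀ true) = P(X ≥ 2 | p = 2/15), X ~ Binomial(9, 2/15).
α = 1 − P(X ≤ 1) = 1 − 25287652351/38443359375 = 13155707024/38443359375.

13155707024/38443359375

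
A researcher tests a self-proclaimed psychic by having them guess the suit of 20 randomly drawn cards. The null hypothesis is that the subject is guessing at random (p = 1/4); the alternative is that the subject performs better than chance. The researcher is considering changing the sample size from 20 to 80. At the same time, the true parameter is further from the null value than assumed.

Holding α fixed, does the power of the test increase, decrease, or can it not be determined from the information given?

It increases.

Increasing n separates the H₀ and Ha sampling distributions, so under Ha fewer outcomes land in the acceptance region. A bigger departure from H₀ is easier for the test to detect, so it fails to reject less often. Both changes push β in the same direction.
Since power = 1 − β and β decreases, power increases.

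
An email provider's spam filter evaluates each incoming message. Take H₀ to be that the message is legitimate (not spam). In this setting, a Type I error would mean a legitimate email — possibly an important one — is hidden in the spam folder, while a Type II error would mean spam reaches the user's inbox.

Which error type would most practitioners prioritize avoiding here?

The Type I consequence (a legitimate email — possibly an important one — is hidden in the spam folder) is more severe than the Type II consequence (spam reaches the user's inbox).

Type I error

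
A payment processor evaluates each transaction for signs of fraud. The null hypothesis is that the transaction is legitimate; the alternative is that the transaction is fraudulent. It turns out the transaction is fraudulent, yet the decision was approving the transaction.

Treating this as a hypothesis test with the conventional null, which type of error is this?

'Approving the transaction' corresponds to failing to reject H₀.
H₀ was not rejected but H₀ is false — a Type II error (false negative).

Type II error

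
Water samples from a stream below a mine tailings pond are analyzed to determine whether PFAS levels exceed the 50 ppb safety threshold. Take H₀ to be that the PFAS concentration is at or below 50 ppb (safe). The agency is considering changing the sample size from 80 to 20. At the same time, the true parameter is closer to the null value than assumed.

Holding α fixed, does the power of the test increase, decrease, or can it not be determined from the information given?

With less data the test statistic is noisier; under Ha, more outcomes land inside the acceptance region. A smaller true effect puts the Ha sampling distribution closer to H₀, so more of it falls in the non-rejection region. Both changes push β in the same direction.
Since power = 1 − β and β increases, power decreases.

It decreases.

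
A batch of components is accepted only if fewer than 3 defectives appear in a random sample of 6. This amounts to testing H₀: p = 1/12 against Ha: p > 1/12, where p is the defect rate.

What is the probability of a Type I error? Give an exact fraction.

Under H₀, Y ~ Binomial(6, 1/12); the Type I error rate is P(Y ≥ 3).
Via the complement, α = 1 − Σ_{j=0}^{2} C(6,j)(1/12)^j(11/12)^{6-j} = 14251/1492992.

14251/1492992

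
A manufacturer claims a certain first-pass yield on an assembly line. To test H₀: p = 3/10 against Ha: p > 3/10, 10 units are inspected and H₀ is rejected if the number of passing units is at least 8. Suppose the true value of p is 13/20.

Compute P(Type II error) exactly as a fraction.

Under the alternative p = 13/20, X ~ Binomial(10, 13/20); β is the probability the test does not reject, P(X < 8).
Equivalently, β = 1 − P(X ≥ 8) = 1890285078059/2560000000000.

1890285078059/2560000000000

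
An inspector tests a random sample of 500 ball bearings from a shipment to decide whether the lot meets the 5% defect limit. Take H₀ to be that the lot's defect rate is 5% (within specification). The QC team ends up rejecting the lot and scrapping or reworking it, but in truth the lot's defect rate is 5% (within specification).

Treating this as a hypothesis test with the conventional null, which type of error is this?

Type I error

'Rejecting the lot and scrapping or reworking it' corresponds to rejecting H₀.
H₀ was rejected but H₀ is true — a Type I error (false positive).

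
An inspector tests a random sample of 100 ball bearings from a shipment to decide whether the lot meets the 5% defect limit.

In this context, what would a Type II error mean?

A Type II error would mean concluding that the lot's defect rate is 5% (within specification) (or at least failing to establish that the lot's defect rate exceeds 5%) when in fact the lot's defect rate exceeds 5%.

With the conventional null hypothesis that the lot's defect rate is 5% (within specification):
A Type II error is failing to reject H₀ when H₀ is false.
Here that means accepting the lot and shipping it when actually the lot's defect rate exceeds 5%.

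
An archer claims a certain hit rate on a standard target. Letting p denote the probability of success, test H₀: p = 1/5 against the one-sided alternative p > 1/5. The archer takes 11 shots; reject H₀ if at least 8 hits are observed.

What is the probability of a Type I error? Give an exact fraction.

The Type I error probability is α = P(X ≥ 8) computed under H₀, where X ~ Binomial(11, 1/5).
Adding the binomial terms for j = 8 through 11 with p = 1/5 yields 2297/9765625.

2297/9765625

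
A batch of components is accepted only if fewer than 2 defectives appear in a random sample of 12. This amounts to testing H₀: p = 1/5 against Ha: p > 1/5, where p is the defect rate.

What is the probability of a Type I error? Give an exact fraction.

177031761/244140625

Under H₀, S ~ Binomial(12, 1/5); the Type I error rate is P(S ≥ 2).
Via the complement, α = 1 − Σ_{j=0}^{1} C(12,j)(1/5)^j(4/5)^{12-j} = 177031761/244140625.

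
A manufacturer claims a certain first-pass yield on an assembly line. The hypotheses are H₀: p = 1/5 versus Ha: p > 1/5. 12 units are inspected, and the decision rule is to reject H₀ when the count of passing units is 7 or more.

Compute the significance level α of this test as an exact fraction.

952913/244140625

The Type I error probability is α = P(X ≥ 7) computed under H₀, where X ~ Binomial(12, 1/5).
Adding the binomial terms for j = 7 through 12 with p = 1/5 yields 952913/244140625.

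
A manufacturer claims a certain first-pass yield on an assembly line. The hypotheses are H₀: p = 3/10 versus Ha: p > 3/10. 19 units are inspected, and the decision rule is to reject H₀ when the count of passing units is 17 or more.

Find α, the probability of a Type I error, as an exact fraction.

1134754612281/10000000000000000000

Under H₀, Y ~ Binomial(19, 3/10), and α = P(Y ≥ 17).
Adding the binomial terms for j = 17 through 19 with p = 3/10 yields 1134754612281/10000000000000000000.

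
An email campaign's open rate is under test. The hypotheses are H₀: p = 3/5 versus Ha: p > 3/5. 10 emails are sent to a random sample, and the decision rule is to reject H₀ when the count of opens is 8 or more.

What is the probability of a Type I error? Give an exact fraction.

1633689/9765625

Under H₀, Y ~ Binomial(10, 3/5), and α = P(Y ≥ 8).
Summing C(10,j)(3/5)^j(2/5)^{10−j} for j = 8,…,10 gives 1633689/9765625.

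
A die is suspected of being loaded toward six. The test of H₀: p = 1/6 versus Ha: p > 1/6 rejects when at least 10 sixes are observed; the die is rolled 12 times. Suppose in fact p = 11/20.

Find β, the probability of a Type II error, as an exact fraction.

A Type II error is failing to reject when Ha holds: with p = 11/20, β = P(K ≤ 9).
Equivalently, β = 1 − P(K ≥ 10) = 784677287856069/819200000000000.

784677287856069/819200000000000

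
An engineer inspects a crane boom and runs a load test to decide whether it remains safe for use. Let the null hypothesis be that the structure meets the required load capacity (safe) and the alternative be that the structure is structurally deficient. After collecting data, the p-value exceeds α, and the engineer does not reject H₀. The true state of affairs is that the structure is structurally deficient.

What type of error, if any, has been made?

Type II error

H₀ was not rejected, but H₀ is actually false.
Failing to reject a false null hypothesis is a Type II error (false negative).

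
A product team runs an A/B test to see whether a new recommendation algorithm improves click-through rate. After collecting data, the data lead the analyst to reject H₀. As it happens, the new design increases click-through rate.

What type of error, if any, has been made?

No error — this is a correct decision.

The conventional null hypothesis here is that the new design has no effect on click-through rate.
The test rejected a false H₀ — the decision matches the true state.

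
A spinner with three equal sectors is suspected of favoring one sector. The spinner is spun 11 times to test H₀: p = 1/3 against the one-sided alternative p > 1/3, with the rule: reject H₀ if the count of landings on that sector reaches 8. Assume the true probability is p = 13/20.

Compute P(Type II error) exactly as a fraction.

2941183244209/5120000000000

Under the alternative p = 13/20, K ~ Binomial(11, 13/20); β is the probability the test does not reject, P(K < 8).
Adding the binomial probabilities P(K=0)+…+P(K=7) at p = 13/20 gives 2941183244209/5120000000000.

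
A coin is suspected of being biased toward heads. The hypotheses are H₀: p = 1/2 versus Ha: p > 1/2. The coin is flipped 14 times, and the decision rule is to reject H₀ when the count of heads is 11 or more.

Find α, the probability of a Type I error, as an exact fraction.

235/8192

α = P(reject H₀ | H₀ true) = P(Y ≥ 11 | p = 1/2), with Y ~ Binomial(14, 1/2).
Summing the upper tail: (364 + 91 + 14 + 1) / 2^14 = 470/16384 = 235/8192.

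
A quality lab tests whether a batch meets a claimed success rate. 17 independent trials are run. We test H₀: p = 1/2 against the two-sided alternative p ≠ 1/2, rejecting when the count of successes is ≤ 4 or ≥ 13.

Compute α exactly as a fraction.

The significance level is the null-hypothesis probability of the rejection region {≤4} ∪ {≥13}.
Each tail has probability (1 + 17 + 136 + 680 + 2380)/131072; doubling gives α = 6428/131072 = 1607/32768.

1607/32768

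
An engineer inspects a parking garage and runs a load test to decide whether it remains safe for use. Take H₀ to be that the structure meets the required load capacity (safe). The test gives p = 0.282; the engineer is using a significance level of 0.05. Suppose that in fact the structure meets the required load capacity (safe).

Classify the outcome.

No error — this is a correct decision.

Since p = 0.282 ≥ α = 0.05, H₀ is not rejected.
H₀ is true (actually the structure meets the required load capacity (safe)).
The decision matches the true state — no error.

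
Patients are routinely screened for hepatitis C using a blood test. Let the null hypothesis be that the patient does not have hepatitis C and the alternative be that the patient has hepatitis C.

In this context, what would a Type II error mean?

A Type II error would mean concluding that the patient does not have hepatitis C (or at least failing to establish that the patient has hepatitis C) when in fact the patient has hepatitis C.

A Type II error is failing to reject H₀ when H₀ is false.
Here that means clearing the patient as negative when actually the patient has hepatitis C.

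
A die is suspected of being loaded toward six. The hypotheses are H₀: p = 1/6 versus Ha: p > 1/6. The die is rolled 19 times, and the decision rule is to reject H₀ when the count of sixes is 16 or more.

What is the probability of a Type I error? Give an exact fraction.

581/2821109907456

The Type I error probability is α = P(X ≥ 16) computed under H₀, where X ~ Binomial(19, 1/6).
Summing C(19,j)(1/6)^j(5/6)^{19−j} for j = 16,…,19 gives 581/2821109907456.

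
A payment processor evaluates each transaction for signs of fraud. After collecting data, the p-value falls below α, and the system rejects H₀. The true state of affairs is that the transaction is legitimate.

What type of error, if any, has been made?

The conventional null hypothesis here is that the transaction is legitimate.
H₀ was rejected, but H₀ is actually true.
Rejecting a true null hypothesis is a Type I error (false positive).

Type I error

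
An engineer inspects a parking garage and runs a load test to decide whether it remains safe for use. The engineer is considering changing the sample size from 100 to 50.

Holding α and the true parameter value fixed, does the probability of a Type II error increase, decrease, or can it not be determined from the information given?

It increases.

A smaller sample increases the standard error, so the sampling distributions under H₀ and Ha overlap more.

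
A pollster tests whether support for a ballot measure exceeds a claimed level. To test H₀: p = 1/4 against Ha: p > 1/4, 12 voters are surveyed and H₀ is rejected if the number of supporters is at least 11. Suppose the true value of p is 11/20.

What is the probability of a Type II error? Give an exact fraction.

β = P(fail to reject H₀ | Ha true) = P(X ≤ 10 | p = 11/20), X ~ Binomial(12, 11/20).
Equivalently, β = 1 − P(X ≥ 11) = 4062047911197291/4096000000000000.

4062047911197291/4096000000000000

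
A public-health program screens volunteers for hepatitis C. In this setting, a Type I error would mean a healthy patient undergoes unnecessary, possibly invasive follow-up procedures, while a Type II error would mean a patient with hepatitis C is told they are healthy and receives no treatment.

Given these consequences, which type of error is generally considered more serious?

The Type II consequence (a patient with hepatitis C is told they are healthy and receives no treatment) is more severe than the Type I consequence (a healthy patient undergoes unnecessary, possibly invasive follow-up procedures).

Type II error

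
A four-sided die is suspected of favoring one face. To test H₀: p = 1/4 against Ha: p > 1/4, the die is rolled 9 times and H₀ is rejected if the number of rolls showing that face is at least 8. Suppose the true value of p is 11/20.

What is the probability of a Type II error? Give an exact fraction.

β = P(fail to reject H₀ | Ha true) = P(S ≤ 7 | p = 11/20), S ~ Binomial(9, 11/20).
Adding the binomial probabilities P(S=0)+…+P(S=7) at p = 11/20 gives 123069745737/128000000000.

123069745737/128000000000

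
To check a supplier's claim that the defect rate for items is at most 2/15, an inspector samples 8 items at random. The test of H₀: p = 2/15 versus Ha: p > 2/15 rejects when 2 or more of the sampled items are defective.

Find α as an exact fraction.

The significance level is the probability, assuming p = 2/15, of seeing 2 or more defectives in 8 draws.
α = 1 − P(K ≤ 1) = 1 − 1819706993/2562890625 = 743183632/2562890625.

743183632/2562890625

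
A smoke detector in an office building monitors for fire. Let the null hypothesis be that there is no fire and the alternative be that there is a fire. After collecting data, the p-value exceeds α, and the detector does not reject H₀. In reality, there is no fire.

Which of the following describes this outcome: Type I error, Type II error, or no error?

The test retained a true H₀ — the decision matches the true state.

Neither — the decision is correct.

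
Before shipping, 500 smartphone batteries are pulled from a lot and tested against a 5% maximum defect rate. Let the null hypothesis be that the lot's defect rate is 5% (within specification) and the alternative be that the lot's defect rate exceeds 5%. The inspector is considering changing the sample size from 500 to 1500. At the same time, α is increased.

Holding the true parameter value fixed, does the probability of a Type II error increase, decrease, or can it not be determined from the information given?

It decreases.

A larger sample reduces the standard error, pulling the sampling distribution under Ha further from the non-rejection region. Relaxing α lowers the evidence threshold; under Ha, outcomes that previously fell short now trigger rejection. Both changes push β in the same direction.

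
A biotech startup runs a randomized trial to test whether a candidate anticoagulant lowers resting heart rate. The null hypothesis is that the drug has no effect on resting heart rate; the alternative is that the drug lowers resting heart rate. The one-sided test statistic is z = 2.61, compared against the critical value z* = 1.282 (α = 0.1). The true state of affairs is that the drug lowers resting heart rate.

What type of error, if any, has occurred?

Since z = 2.61 > z* = 1.282, H₀ is rejected.
H₀ is false (actually the drug lowers resting heart rate).
The decision matches the true state — no error.

No error — this is a correct decision.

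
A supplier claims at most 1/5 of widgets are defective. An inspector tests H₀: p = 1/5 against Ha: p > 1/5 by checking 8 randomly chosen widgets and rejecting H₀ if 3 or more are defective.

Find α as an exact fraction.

Under H₀, Y ~ Binomial(8, 1/5); the Type I error rate is P(Y ≥ 3).
α = 1 − P(Y ≤ 2) = 1 − 311296/390625 = 79329/390625.

79329/390625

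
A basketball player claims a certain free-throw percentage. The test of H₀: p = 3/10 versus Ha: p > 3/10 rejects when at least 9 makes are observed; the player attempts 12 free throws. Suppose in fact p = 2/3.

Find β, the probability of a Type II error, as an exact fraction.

107515/177147

Under the alternative p = 2/3, X ~ Binomial(12, 2/3); β is the probability the test does not reject, P(X < 9).
Summing C(12,j)·(2/3)^j·(1/3)^{12-j} for j = 0..8 gives 107515/177147.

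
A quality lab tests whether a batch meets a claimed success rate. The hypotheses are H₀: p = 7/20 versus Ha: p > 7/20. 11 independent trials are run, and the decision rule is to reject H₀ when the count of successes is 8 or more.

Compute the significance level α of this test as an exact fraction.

62680681273/5120000000000

α = P(reject H₀ | H₀ true) = P(X ≥ 8 | p = 7/20), with X ~ Binomial(11, 7/20).
Adding the binomial terms for j = 8 through 11 with p = 7/20 yields 62680681273/5120000000000.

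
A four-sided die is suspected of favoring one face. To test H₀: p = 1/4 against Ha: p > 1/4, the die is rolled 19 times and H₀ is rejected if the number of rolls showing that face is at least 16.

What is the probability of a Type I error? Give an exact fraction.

1735/17179869184

Under H₀, S ~ Binomial(19, 1/4), and α = P(S ≥ 16).
Summing C(19,j)(1/4)^j(3/4)^{19−j} for j = 16,…,19 gives 1735/17179869184.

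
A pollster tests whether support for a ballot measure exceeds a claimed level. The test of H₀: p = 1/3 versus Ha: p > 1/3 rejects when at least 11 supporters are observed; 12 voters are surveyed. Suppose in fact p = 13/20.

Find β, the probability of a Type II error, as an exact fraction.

β = P(fail to reject H₀ | Ha true) = P(S ≤ 10 | p = 13/20), S ~ Binomial(12, 13/20).
Summing C(12,j)·(13/20)^j·(7/20)^{12-j} for j = 0..10 gives 3922160441778411/4096000000000000.

3922160441778411/4096000000000000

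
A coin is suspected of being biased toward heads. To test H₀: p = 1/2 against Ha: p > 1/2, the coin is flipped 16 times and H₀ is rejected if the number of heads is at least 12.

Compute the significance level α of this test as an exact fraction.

The Type I error probability is α = P(S ≥ 12) computed under H₀, where S ~ Binomial(16, 1/2).
P(S ≥ 12) = [C(16,12) + C(16,13) + C(16,14) + C(16,15) + C(16,16)] / 2^16 = (1820 + 560 + 120 + 16 + 1) / 65536 = 2517/65536.

2517/65536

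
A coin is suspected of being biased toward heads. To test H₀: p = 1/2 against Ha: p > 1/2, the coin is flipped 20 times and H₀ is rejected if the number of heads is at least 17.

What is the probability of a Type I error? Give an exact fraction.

1351/1048576

α = P(reject H₀ | H₀ true) = P(K ≥ 17 | p = 1/2), with K ~ Binomial(20, 1/2).
Summing the upper tail: (1140 + 190 + 20 + 1) / 2^20 = 1351/1048576.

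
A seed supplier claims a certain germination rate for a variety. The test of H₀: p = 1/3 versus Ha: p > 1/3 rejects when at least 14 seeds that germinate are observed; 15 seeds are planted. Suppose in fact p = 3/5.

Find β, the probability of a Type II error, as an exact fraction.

30359740148/30517578125

A Type II error is failing to reject when Ha holds: with p = 3/5, β = P(X ≤ 13).
Equivalently, β = 1 − P(X ≥ 14) = 30359740148/30517578125.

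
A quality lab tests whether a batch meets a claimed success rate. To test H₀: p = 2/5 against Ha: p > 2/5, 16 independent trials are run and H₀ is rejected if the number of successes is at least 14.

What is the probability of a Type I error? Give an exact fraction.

Under H₀, S ~ Binomial(16, 2/5), and α = P(S ≥ 14).
P(S ≥ 14) = Σ_{j=14}^{16} C(16,j)·(2/5)^j·(3/5)^{16-j} = 3866624/30517578125.

3866624/30517578125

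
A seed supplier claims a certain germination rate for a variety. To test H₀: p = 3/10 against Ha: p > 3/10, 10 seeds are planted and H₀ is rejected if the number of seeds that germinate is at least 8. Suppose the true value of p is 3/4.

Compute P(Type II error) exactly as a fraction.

β = P(fail to reject H₀ | Ha true) = P(K ≤ 7 | p = 3/4), K ~ Binomial(10, 3/4).
Summing C(10,j)·(3/4)^j·(1/4)^{10-j} for j = 0..7 gives 124363/262144.

124363/262144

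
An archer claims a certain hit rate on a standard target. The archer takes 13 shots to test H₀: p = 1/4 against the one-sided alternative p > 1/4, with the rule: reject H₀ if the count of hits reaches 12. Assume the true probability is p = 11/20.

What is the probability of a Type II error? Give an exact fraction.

Under the alternative p = 11/20, S ~ Binomial(13, 11/20); β is the probability the test does not reject, P(S < 12).
Summing C(13,j)·(11/20)^j·(9/20)^{13-j} for j = 0..11 gives 636861571623279/640000000000000.

636861571623279/640000000000000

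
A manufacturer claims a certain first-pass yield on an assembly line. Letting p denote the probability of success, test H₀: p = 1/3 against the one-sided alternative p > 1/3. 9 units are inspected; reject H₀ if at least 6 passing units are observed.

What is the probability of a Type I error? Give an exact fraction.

835/19683

The Type I error probability is α = P(Y ≥ 6) computed under H₀, where Y ~ Binomial(9, 1/3).
P(Y ≥ 6) = Σ_{j=6}^{9} C(9,j)·(1/3)^j·(2/3)^{9-j} = 835/19683.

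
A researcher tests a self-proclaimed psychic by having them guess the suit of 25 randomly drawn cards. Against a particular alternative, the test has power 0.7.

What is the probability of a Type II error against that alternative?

Power = 1 − β, so β = 1 − 0.7 = 0.3.

0.3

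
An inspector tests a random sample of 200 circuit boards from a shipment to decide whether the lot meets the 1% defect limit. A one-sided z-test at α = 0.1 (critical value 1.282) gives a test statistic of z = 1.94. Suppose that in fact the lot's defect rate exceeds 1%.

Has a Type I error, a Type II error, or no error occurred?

No error (correct decision).

The conventional null hypothesis is that the lot's defect rate is 1% (within specification).
Since z = 1.94 > z* = 1.282, H₀ is rejected.
H₀ is false (actually the lot's defect rate exceeds 1%).
The decision matches the true state — no error.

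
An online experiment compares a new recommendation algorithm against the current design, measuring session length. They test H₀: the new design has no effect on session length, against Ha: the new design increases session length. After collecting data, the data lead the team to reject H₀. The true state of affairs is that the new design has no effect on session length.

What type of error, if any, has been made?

H₀ was rejected, but H₀ is actually true.
Rejecting a true null hypothesis is a Type I error (false positive).

Type I error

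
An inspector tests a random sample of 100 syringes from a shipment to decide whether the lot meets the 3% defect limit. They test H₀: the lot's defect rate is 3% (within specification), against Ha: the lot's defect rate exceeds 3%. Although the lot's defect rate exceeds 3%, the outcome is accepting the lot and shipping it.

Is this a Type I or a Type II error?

Type II error

'Accepting the lot and shipping it' corresponds to failing to reject H₀.
H₀ was not rejected but H₀ is false — a Type II error (false negative).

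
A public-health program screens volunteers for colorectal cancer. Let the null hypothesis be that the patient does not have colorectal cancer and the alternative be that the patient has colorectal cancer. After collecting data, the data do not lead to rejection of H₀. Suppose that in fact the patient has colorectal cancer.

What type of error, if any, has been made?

Type II error

H₀ was not rejected, but H₀ is actually false.
Failing to reject a false null hypothesis is a Type II error (false negative).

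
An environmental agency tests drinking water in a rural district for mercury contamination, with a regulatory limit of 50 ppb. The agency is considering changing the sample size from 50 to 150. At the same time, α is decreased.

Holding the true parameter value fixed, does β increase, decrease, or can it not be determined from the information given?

The first change alone would make β decrease; the second alone would make β increase. Which effect dominates depends on the magnitudes, which are not given.

Cannot be determined from the information given.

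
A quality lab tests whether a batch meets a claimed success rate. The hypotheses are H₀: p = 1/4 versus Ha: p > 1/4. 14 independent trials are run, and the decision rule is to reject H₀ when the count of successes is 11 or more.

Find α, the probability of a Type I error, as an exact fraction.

5345/134217728

α = P(reject H₀ | H₀ true) = P(S ≥ 11 | p = 1/4), with S ~ Binomial(14, 1/4).
Adding the binomial terms for j = 11 through 14 with p = 1/4 yields 5345/134217728.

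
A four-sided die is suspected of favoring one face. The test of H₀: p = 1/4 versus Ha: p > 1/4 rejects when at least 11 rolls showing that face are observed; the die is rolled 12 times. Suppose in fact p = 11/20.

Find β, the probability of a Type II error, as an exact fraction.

4062047911197291/4096000000000000

A Type II error is failing to reject when Ha holds: with p = 11/20, β = P(S ≤ 10).
Equivalently, β = 1 − P(S ≥ 11) = 4062047911197291/4096000000000000.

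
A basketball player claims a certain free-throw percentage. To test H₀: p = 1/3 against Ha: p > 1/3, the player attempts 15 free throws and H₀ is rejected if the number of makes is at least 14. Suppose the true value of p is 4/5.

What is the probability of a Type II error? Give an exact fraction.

25417304461/30517578125

A Type II error is failing to reject when Ha holds: with p = 4/5, β = P(K ≤ 13).
Adding the binomial probabilities P(K=0)+…+P(K=13) at p = 4/5 gives 25417304461/30517578125.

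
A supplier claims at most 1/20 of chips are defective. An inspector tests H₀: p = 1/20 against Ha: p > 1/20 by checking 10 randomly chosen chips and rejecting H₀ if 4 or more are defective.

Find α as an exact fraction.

The significance level is the probability, assuming p = 1/20, of seeing 4 or more defectives in 10 draws.
α = 1 − P(K ≤ 3) = 1 − 2557367045279/2560000000000 = 2632954721/2560000000000.

2632954721/2560000000000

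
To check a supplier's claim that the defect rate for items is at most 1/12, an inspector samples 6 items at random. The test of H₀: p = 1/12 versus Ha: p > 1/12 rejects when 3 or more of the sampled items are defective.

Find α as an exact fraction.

14251/1492992

Under H₀, X ~ Binomial(6, 1/12); the Type I error rate is P(X ≥ 3).
Via the complement, α = 1 − Σ_{j=0}^{2} C(6,j)(1/12)^j(11/12)^{6-j} = 14251/1492992.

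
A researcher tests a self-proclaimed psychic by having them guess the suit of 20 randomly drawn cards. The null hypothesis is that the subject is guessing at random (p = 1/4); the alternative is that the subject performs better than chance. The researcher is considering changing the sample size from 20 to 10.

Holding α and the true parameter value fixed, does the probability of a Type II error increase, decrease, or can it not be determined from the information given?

Reducing n widens both sampling distributions, so the test has less ability to distinguish Ha from H₀.

It increases.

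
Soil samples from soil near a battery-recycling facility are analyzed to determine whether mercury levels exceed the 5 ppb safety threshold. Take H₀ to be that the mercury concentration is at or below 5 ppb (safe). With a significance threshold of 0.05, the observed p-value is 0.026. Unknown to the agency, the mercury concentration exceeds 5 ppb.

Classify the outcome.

Since p = 0.026 < α = 0.05, H₀ is rejected.
H₀ is false (actually the mercury concentration exceeds 5 ppb).
The decision matches the true state — no error.

No error (correct decision).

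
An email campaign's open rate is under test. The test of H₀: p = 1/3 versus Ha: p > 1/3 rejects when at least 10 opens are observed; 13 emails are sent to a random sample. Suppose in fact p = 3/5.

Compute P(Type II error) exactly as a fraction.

Under the alternative p = 3/5, S ~ Binomial(13, 3/5); β is the probability the test does not reject, P(S < 10).
Equivalently, β = 1 − P(S ≥ 10) = 202983472/244140625.

202983472/244140625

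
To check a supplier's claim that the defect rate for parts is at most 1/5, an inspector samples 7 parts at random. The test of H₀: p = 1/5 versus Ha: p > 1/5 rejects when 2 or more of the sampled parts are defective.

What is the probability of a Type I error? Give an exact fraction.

33069/78125

The significance level is the probability, assuming p = 1/5, of seeing 2 or more defectives in 7 draws.
α = 1 − P(S ≤ 1) = 1 − 45056/78125 = 33069/78125.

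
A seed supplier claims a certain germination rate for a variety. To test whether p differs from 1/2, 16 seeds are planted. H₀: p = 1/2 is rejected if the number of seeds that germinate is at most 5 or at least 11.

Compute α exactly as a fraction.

6885/32768

Under H₀, X ~ Binomial(16, 1/2); α is the probability of landing in either tail, P(X ≤ 5) + P(X ≥ 11).
By symmetry, α = 2·P(X ≤ 5) = 2·(1 + 16 + 120 + 560 + 1820 + 4368)/65536 = 13770/65536 = 6885/32768.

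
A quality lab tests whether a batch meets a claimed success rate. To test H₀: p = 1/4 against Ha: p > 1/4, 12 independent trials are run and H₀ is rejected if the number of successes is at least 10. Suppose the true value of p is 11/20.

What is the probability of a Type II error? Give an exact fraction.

784677287856069/819200000000000

Under the alternative p = 11/20, S ~ Binomial(12, 11/20); β is the probability the test does not reject, P(S < 10).
Equivalently, β = 1 − P(S ≥ 10) = 784677287856069/819200000000000.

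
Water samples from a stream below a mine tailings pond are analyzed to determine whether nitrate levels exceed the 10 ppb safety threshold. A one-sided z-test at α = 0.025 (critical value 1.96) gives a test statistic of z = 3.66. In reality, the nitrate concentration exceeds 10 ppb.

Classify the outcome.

No error — this is a correct decision.

The conventional null hypothesis is that the nitrate concentration is at or below 10 ppb (safe).
Since z = 3.66 > z* = 1.96, H₀ is rejected.
H₀ is false (actually the nitrate concentration exceeds 10 ppb).
The decision matches the true state — no error.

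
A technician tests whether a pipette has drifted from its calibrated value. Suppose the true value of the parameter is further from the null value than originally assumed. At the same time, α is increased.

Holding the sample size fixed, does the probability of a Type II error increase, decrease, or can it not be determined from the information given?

A bigger departure from H₀ is easier for the test to detect, so it fails to reject less often. Relaxing α lowers the evidence threshold; under Ha, outcomes that previously fell short now trigger rejection. Both changes push β in the same direction.

It decreases.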